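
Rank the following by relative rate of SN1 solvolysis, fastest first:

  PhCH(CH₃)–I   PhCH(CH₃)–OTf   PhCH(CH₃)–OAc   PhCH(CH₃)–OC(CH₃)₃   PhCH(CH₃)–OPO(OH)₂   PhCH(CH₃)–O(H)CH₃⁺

PhCH(CH₃)–OTf > PhCH(CH₃)–I > PhCH(CH₃)–O(H)CH₃⁺ > PhCH(CH₃)–OPO(OH)₂ > PhCH(CH₃)–OAc > PhCH(CH₃)–OC(CH₃)₃

The skeletons are identical, so relative rate is governed entirely by leaving-group ability.
A good leaving group is a weak base: the lower the pKₐ of its conjugate acid, the more readily it departs.
PhCH(CH₃)–OTf loses OTf⁻: pKₐ(CF₃SO₃H (triflic acid)) ≈ -14
PhCH(CH₃)–I loses I⁻: pKₐ(HI) ≈ -10
PhCH(CH₃)–O(H)CH₃⁺ loses R'OH: pKₐ(R'OH₂⁺) ≈ -2.4
PhCH(CH₃)–OPO(OH)₂ loses H₂PO₄⁻: pKₐ(H₃PO₄) ≈ 2.1
PhCH(CH₃)–OAc loses AcO⁻: pKₐ(CH₃COOH) ≈ 4.8
PhCH(CH₃)–OC(CH₃)₃ loses (CH₃)₃CO⁻: pKₐ(t-BuOH) ≈ 18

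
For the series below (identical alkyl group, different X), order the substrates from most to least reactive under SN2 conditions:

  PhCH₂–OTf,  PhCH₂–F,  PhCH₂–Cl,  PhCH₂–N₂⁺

Same R in every case — rank the leaving groups.
Rank by basicity of the departing species: weakest base leaves most easily.
PhCH₂–N₂⁺ loses N₂: no meaningful conjugate acid; N₂ departs as an exceptionally stable neutral molecule
PhCH₂–OTf loses OTf⁻: pKₐ(CF₃SO₃H (triflic acid)) ≈ -14
PhCH₂–Cl loses Cl⁻: pKₐ(HCl) ≈ -7
PhCH₂–F loses F⁻: pKₐ(HF) ≈ 3.2

PhCH₂–N₂⁺ > PhCH₂–OTf > PhCH₂–Cl > PhCH₂–F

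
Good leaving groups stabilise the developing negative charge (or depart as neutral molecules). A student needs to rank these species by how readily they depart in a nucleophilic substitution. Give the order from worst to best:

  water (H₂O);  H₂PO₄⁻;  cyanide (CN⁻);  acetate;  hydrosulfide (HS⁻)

Rank by basicity of the departing species: weakest base leaves most easily.
water (H₂O): pKₐ(H₃O⁺) ≈ -1.7
H₂PO₄⁻: pKₐ(H₃PO₄) ≈ 2.1
acetate: pKₐ(CH₃COOH) ≈ 4.8 — resonance-stabilised but still a weak base
hydrosulfide (HS⁻): pKₐ(H₂S) ≈ 7
cyanide (CN⁻): pKₐ(HCN) ≈ 9.2 — sp carbon stabilises the charge somewhat, but still a poor LG
Reversing gives the worst-to-best order requested.

cyanide (CN⁻) < hydrosulfide (HS⁻) < acetate < H₂PO₄⁻ < water (H₂O)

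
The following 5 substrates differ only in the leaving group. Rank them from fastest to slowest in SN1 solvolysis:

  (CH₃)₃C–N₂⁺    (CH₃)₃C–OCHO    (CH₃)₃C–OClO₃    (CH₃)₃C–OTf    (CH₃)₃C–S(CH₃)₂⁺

(CH₃)₃C–N₂⁺ > (CH₃)₃C–OTf > (CH₃)₃C–OClO₃ > (CH₃)₃C–S(CH₃)₂⁺ > (CH₃)₃C–OCHO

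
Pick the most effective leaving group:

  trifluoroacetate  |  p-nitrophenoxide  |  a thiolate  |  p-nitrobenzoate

trifluoroacetate

A good leaving group is a weak base: the lower the pKₐ of its conjugate acid, the more readily it departs.
trifluoroacetate: pKₐ(CF₃COOH) ≈ 0.2
p-nitrobenzoate: pKₐ(p-nitrobenzoic acid) ≈ 3.4
p-nitrophenoxide: pKₐ(p-nitrophenol) ≈ 7.2
a thiolate: pKₐ(RSH (a thiol)) ≈ 10.5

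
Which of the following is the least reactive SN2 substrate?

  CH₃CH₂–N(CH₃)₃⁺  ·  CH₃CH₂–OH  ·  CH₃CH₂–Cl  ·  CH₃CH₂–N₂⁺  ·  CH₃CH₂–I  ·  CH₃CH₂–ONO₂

CH₃CH₂–OH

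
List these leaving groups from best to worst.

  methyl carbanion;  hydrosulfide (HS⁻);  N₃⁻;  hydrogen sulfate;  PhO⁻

Rank by basicity of the departing species: weakest base leaves most easily.
hydrogen sulfate: pKₐ(H₂SO₄) ≈ -3
N₃⁻: pKₐ(HN₃) ≈ 4.7
hydrosulfide (HS⁻): pKₐ(H₂S) ≈ 7 — larger and more polarisable than the oxygen analogue
PhO⁻: pKₐ(C₆H₅OH (phenol)) ≈ 10
methyl carbanion: pKₐ(CH₄) ≈ 48 — unstabilised carbanion; the worst conceivable leaving group

hydrogen sulfate > N₃⁻ > hydrosulfide (HS⁻) > PhO⁻ > methyl carbanion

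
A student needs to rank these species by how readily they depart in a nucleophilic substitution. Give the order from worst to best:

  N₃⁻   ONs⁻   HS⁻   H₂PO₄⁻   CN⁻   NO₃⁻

CN⁻ < HS⁻ < N₃⁻ < H₂PO₄⁻ < NO₃⁻ < ONs⁻

The more stable X⁻ (or X) is on its own — i.e. the weaker a base it is — the better a leaving group it makes.
ONs⁻: pKₐ(p-O₂NC₆H₄SO₃H) ≈ -3.5
NO₃⁻: pKₐ(HNO₃) ≈ -1.3
H₂PO₄⁻: pKₐ(H₃PO₄) ≈ 2.1
N₃⁻: pKₐ(HN₃) ≈ 4.7
HS⁻: pKₐ(H₂S) ≈ 7
CN⁻: pKₐ(HCN) ≈ 9.2
Reversing gives the worst-to-best order requested.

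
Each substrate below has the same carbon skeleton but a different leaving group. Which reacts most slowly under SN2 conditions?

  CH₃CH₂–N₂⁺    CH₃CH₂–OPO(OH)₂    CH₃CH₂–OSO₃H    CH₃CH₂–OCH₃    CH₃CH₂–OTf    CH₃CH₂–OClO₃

The skeletons are identical, so relative rate is governed entirely by leaving-group ability.
Leaving-group ability tracks the stability of the departed species; conjugate-acid pKₐ is the usual yardstick (lower pKₐ → better LG).
CH₃CH₂–N₂⁺ loses N₂: no meaningful conjugate acid; N₂ departs as an exceptionally stable neutral molecule
CH₃CH₂–OTf loses OTf⁻: pKₐ(CF₃SO₃H (triflic acid)) ≈ -14
CH₃CH₂–OClO₃ loses ClO₄⁻: pKₐ(HClO₄) ≈ -10
CH₃CH₂–OSO₃H loses HSO₄⁻: pKₐ(H₂SO₄) ≈ -3
CH₃CH₂–OPO(OH)₂ loses H₂PO₄⁻: pKₐ(H₃PO₄) ≈ 2.1
CH₃CH₂–OCH₃ loses CH₃O⁻: pKₐ(CH₃OH) ≈ 15.5

CH₃CH₂–OCH₃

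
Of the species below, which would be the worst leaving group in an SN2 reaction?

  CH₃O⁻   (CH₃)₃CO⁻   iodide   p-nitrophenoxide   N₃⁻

iodide: pKₐ(HI) ≈ -10
N₃⁻: pKₐ(HN₃) ≈ 4.7
p-nitrophenoxide: pKₐ(p-nitrophenol) ≈ 7.2
CH₃O⁻: pKₐ(CH₃OH) ≈ 15.5
(CH₃)₃CO⁻: pKₐ(t-BuOH) ≈ 18

(CH₃)₃CO⁻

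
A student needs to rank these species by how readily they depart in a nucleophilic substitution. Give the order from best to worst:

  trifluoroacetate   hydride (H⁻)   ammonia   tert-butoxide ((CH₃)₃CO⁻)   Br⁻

Leaving-group ability tracks the stability of the departed species; conjugate-acid pKₐ is the usual yardstick (lower pKₐ → better LG).
Br⁻: pKₐ(HBr) ≈ -9 — weak base; good leaving group
trifluoroacetate: pKₐ(CF₃COOH) ≈ 0.2
ammonia: pKₐ(NH₄⁺) ≈ 9.2
tert-butoxide ((CH₃)₃CO⁻): pKₐ(t-BuOH) ≈ 18 — bulky, strongly basic alkoxide
hydride (H⁻): pKₐ(H₂) ≈ 36

Br⁻ > trifluoroacetate > ammonia > tert-butoxide ((CH₃)₃CO⁻) > hydride (H⁻)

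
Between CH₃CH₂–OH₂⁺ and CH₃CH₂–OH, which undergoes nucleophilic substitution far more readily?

CH₃CH₂–OH₂⁺

From CH₃CH₂–OH the departing group would be OH⁻ (pKₐ(H₂O) ≈ 15.7). Strong base; essentially never leaves without prior activation.
From CH₃CH₂–OH₂⁺ the leaving group is H₂O (pKₐ(H₃O⁺) ≈ -1.7). Neutral; leaves from a protonated alcohol (R–OH₂⁺).
(In practice CH₃CH₂–OH₂⁺ is made from CH₃CH₂–OH by protonation with strong acid, converting the leaving group from hydroxide to neutral water.)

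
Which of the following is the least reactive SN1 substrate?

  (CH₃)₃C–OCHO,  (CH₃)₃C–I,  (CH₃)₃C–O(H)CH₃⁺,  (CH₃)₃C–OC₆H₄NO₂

(CH₃)₃C–OC₆H₄NO₂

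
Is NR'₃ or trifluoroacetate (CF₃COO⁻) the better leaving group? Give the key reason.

trifluoroacetate (CF₃COO⁻) is the better leaving group.
pKₐ(CF₃COOH) ≈ 0.2 versus pKₐ(R'₃NH⁺) ≈ 10.7: trifluoroacetate (CF₃COO⁻) is the much weaker base.
Strongly electron-withdrawing CF₃ stabilises the carboxylate.

trifluoroacetate (CF₃COO⁻)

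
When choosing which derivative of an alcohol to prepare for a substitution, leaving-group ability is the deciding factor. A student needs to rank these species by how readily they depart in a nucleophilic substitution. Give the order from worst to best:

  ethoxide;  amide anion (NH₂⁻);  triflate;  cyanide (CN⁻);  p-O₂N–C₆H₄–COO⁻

amide anion (NH₂⁻) < ethoxide < cyanide (CN⁻) < p-O₂N–C₆H₄–COO⁻ < triflate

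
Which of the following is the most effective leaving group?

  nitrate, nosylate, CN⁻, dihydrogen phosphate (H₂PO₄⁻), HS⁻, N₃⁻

nosylate

Leaving-group ability tracks the stability of the departed species; conjugate-acid pKₐ is the usual yardstick (lower pKₐ → better LG).
nosylate: pKₐ(p-O₂NC₆H₄SO₃H) ≈ -3.5
nitrate: pKₐ(HNO₃) ≈ -1.3
dihydrogen phosphate (H₂PO₄⁻): pKₐ(H₃PO₄) ≈ 2.1
N₃⁻: pKₐ(HN₃) ≈ 4.7
HS⁻: pKₐ(H₂S) ≈ 7
CN⁻: pKₐ(HCN) ≈ 9.2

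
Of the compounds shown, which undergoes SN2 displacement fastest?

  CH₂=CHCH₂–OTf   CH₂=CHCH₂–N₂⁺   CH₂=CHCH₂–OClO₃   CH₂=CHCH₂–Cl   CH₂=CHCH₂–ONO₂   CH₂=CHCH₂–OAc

CH₂=CHCH₂–N₂⁺

The skeletons are identical, so relative rate is governed entirely by leaving-group ability.
Leaving-group ability tracks the stability of the departed species; conjugate-acid pKₐ is the usual yardstick (lower pKₐ → better LG).
CH₂=CHCH₂–N₂⁺ loses N₂: no meaningful conjugate acid; N₂ departs as an exceptionally stable neutral molecule
CH₂=CHCH₂–OTf loses OTf⁻: pKₐ(CF₃SO₃H (triflic acid)) ≈ -14
CH₂=CHCH₂–OClO₃ loses ClO₄⁻: pKₐ(HClO₄) ≈ -10
CH₂=CHCH₂–Cl loses Cl⁻: pKₐ(HCl) ≈ -7
CH₂=CHCH₂–ONO₂ loses NO₃⁻: pKₐ(HNO₃) ≈ -1.3
CH₂=CHCH₂–OAc loses AcO⁻: pKₐ(CH₃COOH) ≈ 4.8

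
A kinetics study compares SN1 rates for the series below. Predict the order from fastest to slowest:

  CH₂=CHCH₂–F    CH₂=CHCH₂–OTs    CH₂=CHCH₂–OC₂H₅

Identical carbon frameworks mean the comparison reduces to leaving-group quality.
Rank by basicity of the departing species: weakest base leaves most easily.
CH₂=CHCH₂–OTs loses OTs⁻: pKₐ(p-CH₃C₆H₄SO₃H (TsOH)) ≈ -2.8
CH₂=CHCH₂–F loses F⁻: pKₐ(HF) ≈ 3.2
CH₂=CHCH₂–OC₂H₅ loses CH₃CH₂O⁻: pKₐ(CH₃CH₂OH) ≈ 16

CH₂=CHCH₂–OTs > CH₂=CHCH₂–F > CH₂=CHCH₂–OC₂H₅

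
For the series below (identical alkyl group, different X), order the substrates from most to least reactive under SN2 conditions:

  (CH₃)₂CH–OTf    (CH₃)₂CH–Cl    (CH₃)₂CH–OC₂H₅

(CH₃)₂CH–OTf > (CH₃)₂CH–Cl > (CH₃)₂CH–OC₂H₅

Identical carbon frameworks mean the comparison reduces to leaving-group quality.
The more stable X⁻ (or X) is on its own — i.e. the weaker a base it is — the better a leaving group it makes.
(CH₃)₂CH–OTf loses OTf⁻: pKₐ(CF₃SO₃H (triflic acid)) ≈ -14
(CH₃)₂CH–Cl loses Cl⁻: pKₐ(HCl) ≈ -7
(CH₃)₂CH–OC₂H₅ loses CH₃CH₂O⁻: pKₐ(CH₃CH₂OH) ≈ 16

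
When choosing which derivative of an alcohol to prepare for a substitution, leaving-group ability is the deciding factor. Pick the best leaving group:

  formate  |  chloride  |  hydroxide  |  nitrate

The more stable X⁻ (or X) is on its own — i.e. the weaker a base it is — the better a leaving group it makes.
chloride: pKₐ(HCl) ≈ -7
nitrate: pKₐ(HNO₃) ≈ -1.3
formate: pKₐ(HCOOH) ≈ 3.8
hydroxide: pKₐ(H₂O) ≈ 15.7

chloride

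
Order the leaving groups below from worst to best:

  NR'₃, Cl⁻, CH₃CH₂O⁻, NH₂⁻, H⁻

NH₂⁻ < H⁻ < CH₃CH₂O⁻ < NR'₃ < Cl⁻

Cl⁻: pKₐ(HCl) ≈ -7
NR'₃: pKₐ(R'₃NH⁺) ≈ 10.7
CH₃CH₂O⁻: pKₐ(CH₃CH₂OH) ≈ 16
H⁻: pKₐ(H₂) ≈ 36
NH₂⁻: pKₐ(NH₃) ≈ 38
Reversing gives the worst-to-best order requested.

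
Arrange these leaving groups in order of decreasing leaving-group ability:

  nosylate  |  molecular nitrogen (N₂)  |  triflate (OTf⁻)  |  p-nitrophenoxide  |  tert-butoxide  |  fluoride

The more stable X⁻ (or X) is on its own — i.e. the weaker a base it is — the better a leaving group it makes.
molecular nitrogen (N₂): no meaningful conjugate acid; N₂ departs as an exceptionally stable neutral molecule
triflate (OTf⁻): pKₐ(CF₃SO₃H (triflic acid)) ≈ -14
nosylate: pKₐ(p-O₂NC₆H₄SO₃H) ≈ -3.5 — p-nitro group further stabilises the sulfonate
fluoride: pKₐ(HF) ≈ 3.2 — small and strongly basic; the poor halide leaving group
p-nitrophenoxide: pKₐ(p-nitrophenol) ≈ 7.2
tert-butoxide: pKₐ(t-BuOH) ≈ 18 — bulky, strongly basic alkoxide

molecular nitrogen (N₂) > triflate (OTf⁻) > nosylate > fluoride > p-nitrophenoxide > tert-butoxide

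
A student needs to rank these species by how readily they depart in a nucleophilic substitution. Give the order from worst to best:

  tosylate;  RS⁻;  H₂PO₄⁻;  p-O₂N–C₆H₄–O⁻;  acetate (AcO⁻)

RS⁻ < p-O₂N–C₆H₄–O⁻ < acetate (AcO⁻) < H₂PO₄⁻ < tosylate

tosylate: pKₐ(p-CH₃C₆H₄SO₃H (TsOH)) ≈ -2.8 — resonance-delocalised arenesulfonate
H₂PO₄⁻: pKₐ(H₃PO₄) ≈ 2.1 — moderate base; biological leaving group after further activation
acetate (AcO⁻): pKₐ(CH₃COOH) ≈ 4.8
p-O₂N–C₆H₄–O⁻: pKₐ(p-nitrophenol) ≈ 7.2 — nitro group delocalises the charge; the classic chromogenic LG
RS⁻: pKₐ(RSH (a thiol)) ≈ 10.5 — moderately basic; rarely leaves without activation
Listed from poorest to best leaving group as asked.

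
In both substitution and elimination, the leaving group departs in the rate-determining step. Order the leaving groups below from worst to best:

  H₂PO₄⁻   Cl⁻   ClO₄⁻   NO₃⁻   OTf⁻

H₂PO₄⁻ < NO₃⁻ < Cl⁻ < ClO₄⁻ < OTf⁻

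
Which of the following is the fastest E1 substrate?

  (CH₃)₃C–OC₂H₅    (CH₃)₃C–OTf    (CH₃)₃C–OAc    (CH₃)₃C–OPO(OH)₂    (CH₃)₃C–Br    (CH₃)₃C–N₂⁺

With the same alkyl group throughout, only the leaving group differentiates the rates.
Rank by basicity of the departing species: weakest base leaves most easily.
(CH₃)₃C–N₂⁺ loses N₂: no meaningful conjugate acid; N₂ departs as an exceptionally stable neutral molecule
(CH₃)₃C–OTf loses OTf⁻: pKₐ(CF₃SO₃H (triflic acid)) ≈ -14
(CH₃)₃C–Br loses Br⁻: pKₐ(HBr) ≈ -9
(CH₃)₃C–OPO(OH)₂ loses H₂PO₄⁻: pKₐ(H₃PO₄) ≈ 2.1
(CH₃)₃C–OAc loses AcO⁻: pKₐ(CH₃COOH) ≈ 4.8
(CH₃)₃C–OC₂H₅ loses CH₃CH₂O⁻: pKₐ(CH₃CH₂OH) ≈ 16

(CH₃)₃C–N₂⁺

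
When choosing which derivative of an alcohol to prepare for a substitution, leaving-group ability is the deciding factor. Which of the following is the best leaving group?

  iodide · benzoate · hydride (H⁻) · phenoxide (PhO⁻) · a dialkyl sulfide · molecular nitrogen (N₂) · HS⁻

Leaving-group ability tracks the stability of the departed species; conjugate-acid pKₐ is the usual yardstick (lower pKₐ → better LG).
molecular nitrogen (N₂): no meaningful conjugate acid; N₂ departs as an exceptionally stable neutral molecule
iodide: pKₐ(HI) ≈ -10
a dialkyl sulfide: pKₐ(R'₂SH⁺) ≈ -7
benzoate: pKₐ(C₆H₅COOH) ≈ 4.2
HS⁻: pKₐ(H₂S) ≈ 7
phenoxide (PhO⁻): pKₐ(C₆H₅OH (phenol)) ≈ 10
hydride (H⁻): pKₐ(H₂) ≈ 36

molecular nitrogen (N₂)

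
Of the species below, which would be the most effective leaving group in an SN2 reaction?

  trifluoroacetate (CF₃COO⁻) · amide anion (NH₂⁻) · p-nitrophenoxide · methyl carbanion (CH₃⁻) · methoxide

trifluoroacetate (CF₃COO⁻)

A good leaving group is a weak base: the lower the pKₐ of its conjugate acid, the more readily it departs.
trifluoroacetate (CF₃COO⁻): pKₐ(CF₃COOH) ≈ 0.2
p-nitrophenoxide: pKₐ(p-nitrophenol) ≈ 7.2
methoxide: pKₐ(CH₃OH) ≈ 15.5
amide anion (NH₂⁻): pKₐ(NH₃) ≈ 38
methyl carbanion (CH₃⁻): pKₐ(CH₄) ≈ 48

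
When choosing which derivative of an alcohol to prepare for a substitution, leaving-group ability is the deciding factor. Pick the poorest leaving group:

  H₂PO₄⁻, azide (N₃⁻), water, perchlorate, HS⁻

HS⁻

perchlorate: pKₐ(HClO₄) ≈ -10
water: pKₐ(H₃O⁺) ≈ -1.7
H₂PO₄⁻: pKₐ(H₃PO₄) ≈ 2.1
azide (N₃⁻): pKₐ(HN₃) ≈ 4.7
HS⁻: pKₐ(H₂S) ≈ 7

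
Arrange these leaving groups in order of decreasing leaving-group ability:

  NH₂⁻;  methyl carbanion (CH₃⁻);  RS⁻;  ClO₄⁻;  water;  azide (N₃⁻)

The more stable X⁻ (or X) is on its own — i.e. the weaker a base it is — the better a leaving group it makes.
ClO₄⁻: pKₐ(HClO₄) ≈ -10
water: pKₐ(H₃O⁺) ≈ -1.7
azide (N₃⁻): pKₐ(HN₃) ≈ 4.7
RS⁻: pKₐ(RSH (a thiol)) ≈ 10.5
NH₂⁻: pKₐ(NH₃) ≈ 38
methyl carbanion (CH₃⁻): pKₐ(CH₄) ≈ 48

ClO₄⁻ > water > azide (N₃⁻) > RS⁻ > NH₂⁻ > methyl carbanion (CH₃⁻)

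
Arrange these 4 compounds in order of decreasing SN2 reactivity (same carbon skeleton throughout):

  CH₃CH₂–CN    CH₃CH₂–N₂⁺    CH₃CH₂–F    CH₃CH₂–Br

Same R in every case — rank the leaving groups.
A good leaving group is a weak base: the lower the pKₐ of its conjugate acid, the more readily it departs.
CH₃CH₂–N₂⁺ loses N₂: no meaningful conjugate acid; N₂ departs as an exceptionally stable neutral molecule
CH₃CH₂–Br loses Br⁻: pKₐ(HBr) ≈ -9
CH₃CH₂–F loses F⁻: pKₐ(HF) ≈ 3.2
CH₃CH₂–CN loses CN⁻: pKₐ(HCN) ≈ 9.2

CH₃CH₂–N₂⁺ > CH₃CH₂–Br > CH₃CH₂–F > CH₃CH₂–CN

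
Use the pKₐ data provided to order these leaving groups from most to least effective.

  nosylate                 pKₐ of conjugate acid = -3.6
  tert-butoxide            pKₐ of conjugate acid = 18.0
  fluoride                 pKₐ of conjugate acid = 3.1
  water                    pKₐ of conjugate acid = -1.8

nosylate > water > fluoride > tert-butoxide

Lower conjugate-acid pKₐ ⇒ weaker base ⇒ better leaving group.
Sorting by the given values: nosylate (-3.6), water (-1.8), fluoride (3.1), tert-butoxide (18.0).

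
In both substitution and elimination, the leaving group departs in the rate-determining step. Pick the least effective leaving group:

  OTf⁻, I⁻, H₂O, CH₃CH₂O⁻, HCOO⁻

CH₃CH₂O⁻

Rank by basicity of the departing species: weakest base leaves most easily.
OTf⁻: pKₐ(CF₃SO₃H (triflic acid)) ≈ -14
I⁻: pKₐ(HI) ≈ -10
H₂O: pKₐ(H₃O⁺) ≈ -1.7
HCOO⁻: pKₐ(HCOOH) ≈ 3.8
CH₃CH₂O⁻: pKₐ(CH₃CH₂OH) ≈ 16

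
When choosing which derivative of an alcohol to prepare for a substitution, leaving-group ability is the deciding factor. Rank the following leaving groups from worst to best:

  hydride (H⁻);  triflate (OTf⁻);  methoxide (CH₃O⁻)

hydride (H⁻) < methoxide (CH₃O⁻) < triflate (OTf⁻)

triflate (OTf⁻): pKₐ(CF₃SO₃H (triflic acid)) ≈ -14
methoxide (CH₃O⁻): pKₐ(CH₃OH) ≈ 15.5 — strong base; alkoxides do not leave unassisted
hydride (H⁻): pKₐ(H₂) ≈ 36 — extremely strong base; leaves only in special hydride-transfer contexts
Reversing gives the worst-to-best order requested.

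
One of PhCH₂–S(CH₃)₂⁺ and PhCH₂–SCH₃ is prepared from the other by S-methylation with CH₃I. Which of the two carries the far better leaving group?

PhCH₂–S(CH₃)₂⁺

From PhCH₂–SCH₃ the departing group would be RS⁻ (pKₐ(RSH (a thiol)) ≈ 10.5). Moderately basic; rarely leaves without activation.
From PhCH₂–S(CH₃)₂⁺ the leaving group is SR'₂ (pKₐ(R'₂SH⁺) ≈ -7). Neutral; leaves from a sulfonium salt (R–SR'₂⁺).
S-methylation with CH₃I works by allowing neutral dimethyl sulfide, rather than methanethiolate, to depart, making PhCH₂–S(CH₃)₂⁺ enormously more reactive.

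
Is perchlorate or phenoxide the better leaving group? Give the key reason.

perchlorate is the better leaving group.
pKₐ(HClO₄) ≈ -10 versus pKₐ(C₆H₅OH (phenol)) ≈ 10: perchlorate is the much weaker base.
Extremely weak base; rarely used for safety reasons.

perchlorate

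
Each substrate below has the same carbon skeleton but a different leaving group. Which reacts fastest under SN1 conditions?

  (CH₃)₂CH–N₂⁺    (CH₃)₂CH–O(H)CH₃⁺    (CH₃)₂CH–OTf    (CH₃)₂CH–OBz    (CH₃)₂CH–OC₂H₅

(CH₃)₂CH–N₂⁺

The skeletons are identical, so relative rate is governed entirely by leaving-group ability.
Leaving-group ability tracks the stability of the departed species; conjugate-acid pKₐ is the usual yardstick (lower pKₐ → better LG).
(CH₃)₂CH–N₂⁺ loses N₂: no meaningful conjugate acid; N₂ departs as an exceptionally stable neutral molecule
(CH₃)₂CH–OTf loses OTf⁻: pKₐ(CF₃SO₃H (triflic acid)) ≈ -14
(CH₃)₂CH–O(H)CH₃⁺ loses R'OH: pKₐ(R'OH₂⁺) ≈ -2.4
(CH₃)₂CH–OBz loses PhCOO⁻: pKₐ(C₆H₅COOH) ≈ 4.2
(CH₃)₂CH–OC₂H₅ loses CH₃CH₂O⁻: pKₐ(CH₃CH₂OH) ≈ 16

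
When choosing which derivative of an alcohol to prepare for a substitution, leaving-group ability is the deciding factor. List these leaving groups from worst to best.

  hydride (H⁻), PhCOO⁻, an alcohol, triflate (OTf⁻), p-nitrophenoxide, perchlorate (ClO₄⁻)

triflate (OTf⁻): pKₐ(CF₃SO₃H (triflic acid)) ≈ -14
perchlorate (ClO₄⁻): pKₐ(HClO₄) ≈ -10
an alcohol: pKₐ(R'OH₂⁺) ≈ -2.4
PhCOO⁻: pKₐ(C₆H₅COOH) ≈ 4.2 — aryl carboxylate
p-nitrophenoxide: pKₐ(p-nitrophenol) ≈ 7.2 — nitro group delocalises the charge; the classic chromogenic LG
hydride (H⁻): pKₐ(H₂) ≈ 36 — extremely strong base; leaves only in special hydride-transfer contexts
The question asks for worst first, so the sequence is read in increasing leaving-group ability.

hydride (H⁻) < p-nitrophenoxide < PhCOO⁻ < an alcohol < perchlorate (ClO₄⁻) < triflate (OTf⁻)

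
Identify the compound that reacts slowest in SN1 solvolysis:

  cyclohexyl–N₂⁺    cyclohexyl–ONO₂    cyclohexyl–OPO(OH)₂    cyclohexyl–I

cyclohexyl–OPO(OH)₂

Identical carbon frameworks mean the comparison reduces to leaving-group quality.
Leaving-group ability tracks the stability of the departed species; conjugate-acid pKₐ is the usual yardstick (lower pKₐ → better LG).
cyclohexyl–N₂⁺ loses N₂: no meaningful conjugate acid; N₂ departs as an exceptionally stable neutral molecule
cyclohexyl–I loses I⁻: pKₐ(HI) ≈ -10
cyclohexyl–ONO₂ loses NO₃⁻: pKₐ(HNO₃) ≈ -1.3
cyclohexyl–OPO(OH)₂ loses H₂PO₄⁻: pKₐ(H₃PO₄) ≈ 2.1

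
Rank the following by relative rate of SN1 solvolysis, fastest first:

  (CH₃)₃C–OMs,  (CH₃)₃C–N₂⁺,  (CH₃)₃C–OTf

With the same alkyl group throughout, only the leaving group differentiates the rates.
The more stable X⁻ (or X) is on its own — i.e. the weaker a base it is — the better a leaving group it makes.
(CH₃)₃C–N₂⁺ loses N₂: no meaningful conjugate acid; N₂ departs as an exceptionally stable neutral molecule
(CH₃)₃C–OTf loses OTf⁻: pKₐ(CF₃SO₃H (triflic acid)) ≈ -14
(CH₃)₃C–OMs loses OMs⁻: pKₐ(CH₃SO₃H (MsOH)) ≈ -1.9

(CH₃)₃C–N₂⁺ > (CH₃)₃C–OTf > (CH₃)₃C–OMs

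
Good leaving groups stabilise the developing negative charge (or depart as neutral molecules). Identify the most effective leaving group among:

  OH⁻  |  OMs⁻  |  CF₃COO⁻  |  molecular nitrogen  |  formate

A good leaving group is a weak base: the lower the pKₐ of its conjugate acid, the more readily it departs.
molecular nitrogen: no meaningful conjugate acid; N₂ departs as an exceptionally stable neutral molecule
OMs⁻: pKₐ(CH₃SO₃H (MsOH)) ≈ -1.9
CF₃COO⁻: pKₐ(CF₃COOH) ≈ 0.2
formate: pKₐ(HCOOH) ≈ 3.8
OH⁻: pKₐ(H₂O) ≈ 15.7

molecular nitrogen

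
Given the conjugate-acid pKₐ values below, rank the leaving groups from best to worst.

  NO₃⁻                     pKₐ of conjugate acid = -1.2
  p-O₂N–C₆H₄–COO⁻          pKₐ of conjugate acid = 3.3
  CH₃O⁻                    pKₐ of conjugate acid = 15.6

NO₃⁻ > p-O₂N–C₆H₄–COO⁻ > CH₃O⁻

Lower conjugate-acid pKₐ ⇒ weaker base ⇒ better leaving group.
Sorting by the given values: NO₃⁻ (-1.2), p-O₂N–C₆H₄–COO⁻ (3.3), CH₃O⁻ (15.6).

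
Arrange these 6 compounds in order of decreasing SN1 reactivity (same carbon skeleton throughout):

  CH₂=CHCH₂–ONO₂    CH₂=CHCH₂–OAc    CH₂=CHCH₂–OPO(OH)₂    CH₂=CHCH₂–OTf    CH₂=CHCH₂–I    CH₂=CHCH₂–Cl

CH₂=CHCH₂–OTf > CH₂=CHCH₂–I > CH₂=CHCH₂–Cl > CH₂=CHCH₂–ONO₂ > CH₂=CHCH₂–OPO(OH)₂ > CH₂=CHCH₂–OAc

The skeletons are identical, so relative rate is governed entirely by leaving-group ability.
Leaving-group ability tracks the stability of the departed species; conjugate-acid pKₐ is the usual yardstick (lower pKₐ → better LG).
CH₂=CHCH₂–OTf loses OTf⁻: pKₐ(CF₃SO₃H (triflic acid)) ≈ -14
CH₂=CHCH₂–I loses I⁻: pKₐ(HI) ≈ -10
CH₂=CHCH₂–Cl loses Cl⁻: pKₐ(HCl) ≈ -7
CH₂=CHCH₂–ONO₂ loses NO₃⁻: pKₐ(HNO₃) ≈ -1.3
CH₂=CHCH₂–OPO(OH)₂ loses H₂PO₄⁻: pKₐ(H₃PO₄) ≈ 2.1
CH₂=CHCH₂–OAc loses AcO⁻: pKₐ(CH₃COOH) ≈ 4.8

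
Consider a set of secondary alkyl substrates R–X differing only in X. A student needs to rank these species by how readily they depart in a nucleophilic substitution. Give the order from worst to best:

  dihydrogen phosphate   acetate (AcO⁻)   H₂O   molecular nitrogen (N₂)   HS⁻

molecular nitrogen (N₂): no meaningful conjugate acid; N₂ departs as an exceptionally stable neutral molecule
H₂O: pKₐ(H₃O⁺) ≈ -1.7 — neutral; leaves from a protonated alcohol (R–OH₂⁺)
dihydrogen phosphate: pKₐ(H₃PO₄) ≈ 2.1 — moderate base; biological leaving group after further activation
acetate (AcO⁻): pKₐ(CH₃COOH) ≈ 4.8
HS⁻: pKₐ(H₂S) ≈ 7 — larger and more polarisable than the oxygen analogue
The question asks for worst first, so the sequence is read in increasing leaving-group ability.

HS⁻ < acetate (AcO⁻) < dihydrogen phosphate < H₂O < molecular nitrogen (N₂)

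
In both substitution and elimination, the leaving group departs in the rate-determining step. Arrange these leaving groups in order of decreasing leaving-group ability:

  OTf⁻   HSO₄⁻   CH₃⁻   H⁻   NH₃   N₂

A good leaving group is a weak base: the lower the pKₐ of its conjugate acid, the more readily it departs.
N₂: no meaningful conjugate acid; N₂ departs as an exceptionally stable neutral molecule
OTf⁻: pKₐ(CF₃SO₃H (triflic acid)) ≈ -14 — charge spread over three oxygens and a CF₃ group; the premier leaving group in synthesis
HSO₄⁻: pKₐ(H₂SO₄) ≈ -3
NH₃: pKₐ(NH₄⁺) ≈ 9.2
H⁻: pKₐ(H₂) ≈ 36 — extremely strong base; leaves only in special hydride-transfer contexts
CH₃⁻: pKₐ(CH₄) ≈ 48 — unstabilised carbanion; the worst conceivable leaving group

N₂ > OTf⁻ > HSO₄⁻ > NH₃ > H⁻ > CH₃⁻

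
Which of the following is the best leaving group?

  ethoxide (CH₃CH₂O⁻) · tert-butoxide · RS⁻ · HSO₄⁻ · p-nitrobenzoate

Leaving-group ability tracks the stability of the departed species; conjugate-acid pKₐ is the usual yardstick (lower pKₐ → better LG).
HSO₄⁻: pKₐ(H₂SO₄) ≈ -3
p-nitrobenzoate: pKₐ(p-nitrobenzoic acid) ≈ 3.4
RS⁻: pKₐ(RSH (a thiol)) ≈ 10.5
ethoxide (CH₃CH₂O⁻): pKₐ(CH₃CH₂OH) ≈ 16
tert-butoxide: pKₐ(t-BuOH) ≈ 18

HSO₄⁻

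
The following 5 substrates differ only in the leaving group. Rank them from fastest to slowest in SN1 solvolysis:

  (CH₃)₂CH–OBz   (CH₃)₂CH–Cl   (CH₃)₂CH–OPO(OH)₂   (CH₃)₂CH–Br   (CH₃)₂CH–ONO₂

(CH₃)₂CH–Br > (CH₃)₂CH–Cl > (CH₃)₂CH–ONO₂ > (CH₃)₂CH–OPO(OH)₂ > (CH₃)₂CH–OBz

Identical carbon frameworks mean the comparison reduces to leaving-group quality.
Rank by basicity of the departing species: weakest base leaves most easily.
(CH₃)₂CH–Br loses Br⁻: pKₐ(HBr) ≈ -9
(CH₃)₂CH–Cl loses Cl⁻: pKₐ(HCl) ≈ -7
(CH₃)₂CH–ONO₂ loses NO₃⁻: pKₐ(HNO₃) ≈ -1.3
(CH₃)₂CH–OPO(OH)₂ loses H₂PO₄⁻: pKₐ(H₃PO₄) ≈ 2.1
(CH₃)₂CH–OBz loses PhCOO⁻: pKₐ(C₆H₅COOH) ≈ 4.2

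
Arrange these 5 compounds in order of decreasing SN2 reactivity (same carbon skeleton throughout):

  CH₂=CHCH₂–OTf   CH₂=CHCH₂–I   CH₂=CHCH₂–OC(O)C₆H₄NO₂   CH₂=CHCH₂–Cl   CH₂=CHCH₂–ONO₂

CH₂=CHCH₂–OTf > CH₂=CHCH₂–I > CH₂=CHCH₂–Cl > CH₂=CHCH₂–ONO₂ > CH₂=CHCH₂–OC(O)C₆H₄NO₂

Same R in every case — rank the leaving groups.
Rank by basicity of the departing species: weakest base leaves most easily.
CH₂=CHCH₂–OTf loses OTf⁻: pKₐ(CF₃SO₃H (triflic acid)) ≈ -14
CH₂=CHCH₂–I loses I⁻: pKₐ(HI) ≈ -10
CH₂=CHCH₂–Cl loses Cl⁻: pKₐ(HCl) ≈ -7
CH₂=CHCH₂–ONO₂ loses NO₃⁻: pKₐ(HNO₃) ≈ -1.3
CH₂=CHCH₂–OC(O)C₆H₄NO₂ loses p-O₂N–C₆H₄–COO⁻: pKₐ(p-nitrobenzoic acid) ≈ 3.4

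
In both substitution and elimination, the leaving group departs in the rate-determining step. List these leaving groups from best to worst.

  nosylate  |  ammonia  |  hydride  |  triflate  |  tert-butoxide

triflate > nosylate > ammonia > tert-butoxide > hydride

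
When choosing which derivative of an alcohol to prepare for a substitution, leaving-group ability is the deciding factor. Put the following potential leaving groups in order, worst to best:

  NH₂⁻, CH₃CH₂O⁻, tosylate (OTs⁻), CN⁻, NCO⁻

NH₂⁻ < CH₃CH₂O⁻ < CN⁻ < NCO⁻ < tosylate (OTs⁻)

tosylate (OTs⁻): pKₐ(p-CH₃C₆H₄SO₃H (TsOH)) ≈ -2.8
NCO⁻: pKₐ(HOCN) ≈ 3.5
CN⁻: pKₐ(HCN) ≈ 9.2
CH₃CH₂O⁻: pKₐ(CH₃CH₂OH) ≈ 16
NH₂⁻: pKₐ(NH₃) ≈ 38
Listed from poorest to best leaving group as asked.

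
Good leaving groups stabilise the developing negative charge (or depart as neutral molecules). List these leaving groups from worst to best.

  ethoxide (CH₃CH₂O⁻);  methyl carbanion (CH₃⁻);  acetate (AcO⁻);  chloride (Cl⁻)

chloride (Cl⁻): pKₐ(HCl) ≈ -7
acetate (AcO⁻): pKₐ(CH₃COOH) ≈ 4.8 — resonance-stabilised but still a weak base
ethoxide (CH₃CH₂O⁻): pKₐ(CH₃CH₂OH) ≈ 16 — strong base; alkoxides do not leave unassisted
methyl carbanion (CH₃⁻): pKₐ(CH₄) ≈ 48 — unstabilised carbanion; the worst conceivable leaving group
Listed from poorest to best leaving group as asked.

methyl carbanion (CH₃⁻) < ethoxide (CH₃CH₂O⁻) < acetate (AcO⁻) < chloride (Cl⁻)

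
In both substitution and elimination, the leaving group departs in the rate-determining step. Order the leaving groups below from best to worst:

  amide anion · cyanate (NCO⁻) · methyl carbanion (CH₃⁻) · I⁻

I⁻ > cyanate (NCO⁻) > amide anion > methyl carbanion (CH₃⁻)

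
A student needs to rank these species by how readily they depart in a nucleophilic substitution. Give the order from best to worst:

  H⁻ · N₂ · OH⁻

N₂ > OH⁻ > H⁻

Rank by basicity of the departing species: weakest base leaves most easily.
N₂: no meaningful conjugate acid; N₂ departs as an exceptionally stable neutral molecule
OH⁻: pKₐ(H₂O) ≈ 15.7
H⁻: pKₐ(H₂) ≈ 36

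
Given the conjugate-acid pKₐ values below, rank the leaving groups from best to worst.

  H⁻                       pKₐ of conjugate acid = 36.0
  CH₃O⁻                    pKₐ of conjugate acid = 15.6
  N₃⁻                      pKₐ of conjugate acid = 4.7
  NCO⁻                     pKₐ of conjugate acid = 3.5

Lower conjugate-acid pKₐ ⇒ weaker base ⇒ better leaving group.
Sorting by the given values: NCO⁻ (3.5), N₃⁻ (4.7), CH₃O⁻ (15.6), H⁻ (36.0).

NCO⁻ > N₃⁻ > CH₃O⁻ > H⁻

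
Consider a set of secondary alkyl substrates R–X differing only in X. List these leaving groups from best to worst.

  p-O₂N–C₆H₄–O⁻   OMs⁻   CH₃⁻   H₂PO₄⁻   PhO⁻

OMs⁻ > H₂PO₄⁻ > p-O₂N–C₆H₄–O⁻ > PhO⁻ > CH₃⁻

Leaving-group ability tracks the stability of the departed species; conjugate-acid pKₐ is the usual yardstick (lower pKₐ → better LG).
OMs⁻: pKₐ(CH₃SO₃H (MsOH)) ≈ -1.9 — resonance-delocalised alkanesulfonate
H₂PO₄⁻: pKₐ(H₃PO₄) ≈ 2.1 — moderate base; biological leaving group after further activation
p-O₂N–C₆H₄–O⁻: pKₐ(p-nitrophenol) ≈ 7.2
PhO⁻: pKₐ(C₆H₅OH (phenol)) ≈ 10 — resonance into the ring helps, but still a poor LG
CH₃⁻: pKₐ(CH₄) ≈ 48 — unstabilised carbanion; the worst conceivable leaving group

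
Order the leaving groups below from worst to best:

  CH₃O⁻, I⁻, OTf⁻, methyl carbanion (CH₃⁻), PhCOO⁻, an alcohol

methyl carbanion (CH₃⁻) < CH₃O⁻ < PhCOO⁻ < an alcohol < I⁻ < OTf⁻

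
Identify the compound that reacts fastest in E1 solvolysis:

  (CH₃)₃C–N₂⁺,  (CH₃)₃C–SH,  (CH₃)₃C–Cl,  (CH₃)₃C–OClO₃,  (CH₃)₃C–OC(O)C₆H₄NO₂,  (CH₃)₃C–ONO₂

(CH₃)₃C–N₂⁺

Same R in every case — rank the leaving groups.
A good leaving group is a weak base: the lower the pKₐ of its conjugate acid, the more readily it departs.
(CH₃)₃C–N₂⁺ loses N₂: no meaningful conjugate acid; N₂ departs as an exceptionally stable neutral molecule
(CH₃)₃C–OClO₃ loses ClO₄⁻: pKₐ(HClO₄) ≈ -10
(CH₃)₃C–Cl loses Cl⁻: pKₐ(HCl) ≈ -7
(CH₃)₃C–ONO₂ loses NO₃⁻: pKₐ(HNO₃) ≈ -1.3
(CH₃)₃C–OC(O)C₆H₄NO₂ loses p-O₂N–C₆H₄–COO⁻: pKₐ(p-nitrobenzoic acid) ≈ 3.4
(CH₃)₃C–SH loses HS⁻: pKₐ(H₂S) ≈ 7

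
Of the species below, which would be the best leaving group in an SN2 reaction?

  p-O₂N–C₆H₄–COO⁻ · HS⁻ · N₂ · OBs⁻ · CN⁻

The more stable X⁻ (or X) is on its own — i.e. the weaker a base it is — the better a leaving group it makes.
N₂: no meaningful conjugate acid; N₂ departs as an exceptionally stable neutral molecule
OBs⁻: pKₐ(p-BrC₆H₄SO₃H) ≈ -2.8
p-O₂N–C₆H₄–COO⁻: pKₐ(p-nitrobenzoic acid) ≈ 3.4
HS⁻: pKₐ(H₂S) ≈ 7
CN⁻: pKₐ(HCN) ≈ 9.2

N₂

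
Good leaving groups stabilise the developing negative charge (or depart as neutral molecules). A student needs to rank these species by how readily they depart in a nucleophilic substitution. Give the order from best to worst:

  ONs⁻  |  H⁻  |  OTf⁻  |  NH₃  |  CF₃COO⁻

OTf⁻: pKₐ(CF₃SO₃H (triflic acid)) ≈ -14
ONs⁻: pKₐ(p-O₂NC₆H₄SO₃H) ≈ -3.5 — p-nitro group further stabilises the sulfonate
CF₃COO⁻: pKₐ(CF₃COOH) ≈ 0.2
NH₃: pKₐ(NH₄⁺) ≈ 9.2
H⁻: pKₐ(H₂) ≈ 36 — extremely strong base; leaves only in special hydride-transfer contexts

OTf⁻ > ONs⁻ > CF₃COO⁻ > NH₃ > H⁻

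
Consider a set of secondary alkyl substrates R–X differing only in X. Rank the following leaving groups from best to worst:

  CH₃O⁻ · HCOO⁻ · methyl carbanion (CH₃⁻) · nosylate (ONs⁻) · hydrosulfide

nosylate (ONs⁻) > HCOO⁻ > hydrosulfide > CH₃O⁻ > methyl carbanion (CH₃⁻)

Leaving-group ability tracks the stability of the departed species; conjugate-acid pKₐ is the usual yardstick (lower pKₐ → better LG).
nosylate (ONs⁻): pKₐ(p-O₂NC₆H₄SO₃H) ≈ -3.5 — p-nitro group further stabilises the sulfonate
HCOO⁻: pKₐ(HCOOH) ≈ 3.8 — resonance-stabilised carboxylate
hydrosulfide: pKₐ(H₂S) ≈ 7
CH₃O⁻: pKₐ(CH₃OH) ≈ 15.5 — strong base; alkoxides do not leave unassisted
methyl carbanion (CH₃⁻): pKₐ(CH₄) ≈ 48 — unstabilised carbanion; the worst conceivable leaving group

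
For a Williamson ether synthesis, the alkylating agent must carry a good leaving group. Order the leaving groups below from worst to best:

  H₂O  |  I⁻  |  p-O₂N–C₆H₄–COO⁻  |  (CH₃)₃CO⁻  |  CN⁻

A good leaving group is a weak base: the lower the pKₐ of its conjugate acid, the more readily it departs.
I⁻: pKₐ(HI) ≈ -10
H₂O: pKₐ(H₃O⁺) ≈ -1.7
p-O₂N–C₆H₄–COO⁻: pKₐ(p-nitrobenzoic acid) ≈ 3.4 — electron-withdrawing nitro group stabilises the carboxylate
CN⁻: pKₐ(HCN) ≈ 9.2
(CH₃)₃CO⁻: pKₐ(t-BuOH) ≈ 18
The question asks for worst first, so the sequence is read in increasing leaving-group ability.

(CH₃)₃CO⁻ < CN⁻ < p-O₂N–C₆H₄–COO⁻ < H₂O < I⁻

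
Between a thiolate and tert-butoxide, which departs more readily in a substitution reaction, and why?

a thiolate

a thiolate is the better leaving group.
pKₐ(RSH (a thiol)) ≈ 10.5 versus pKₐ(t-BuOH) ≈ 18: a thiolate is the much weaker base.
Moderately basic; rarely leaves without activation.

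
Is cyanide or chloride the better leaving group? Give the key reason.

chloride is the better leaving group.
pKₐ(HCl) ≈ -7 versus pKₐ(HCN) ≈ 9.2: chloride is the much weaker base.
Moderately weak base.

chloride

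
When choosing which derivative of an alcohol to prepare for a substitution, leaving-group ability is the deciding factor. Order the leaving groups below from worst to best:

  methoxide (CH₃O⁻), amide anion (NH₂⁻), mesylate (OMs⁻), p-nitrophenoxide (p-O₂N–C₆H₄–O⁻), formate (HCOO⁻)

amide anion (NH₂⁻) < methoxide (CH₃O⁻) < p-nitrophenoxide (p-O₂N–C₆H₄–O⁻) < formate (HCOO⁻) < mesylate (OMs⁻)

mesylate (OMs⁻): pKₐ(CH₃SO₃H (MsOH)) ≈ -1.9
formate (HCOO⁻): pKₐ(HCOOH) ≈ 3.8
p-nitrophenoxide (p-O₂N–C₆H₄–O⁻): pKₐ(p-nitrophenol) ≈ 7.2
methoxide (CH₃O⁻): pKₐ(CH₃OH) ≈ 15.5
amide anion (NH₂⁻): pKₐ(NH₃) ≈ 38
Listed from poorest to best leaving group as asked.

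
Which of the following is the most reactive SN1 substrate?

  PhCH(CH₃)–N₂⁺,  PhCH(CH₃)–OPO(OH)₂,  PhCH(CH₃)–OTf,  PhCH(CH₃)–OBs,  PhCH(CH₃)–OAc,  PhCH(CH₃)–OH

Identical carbon frameworks mean the comparison reduces to leaving-group quality.
The more stable X⁻ (or X) is on its own — i.e. the weaker a base it is — the better a leaving group it makes.
PhCH(CH₃)–N₂⁺ loses N₂: no meaningful conjugate acid; N₂ departs as an exceptionally stable neutral molecule
PhCH(CH₃)–OTf loses OTf⁻: pKₐ(CF₃SO₃H (triflic acid)) ≈ -14
PhCH(CH₃)–OBs loses OBs⁻: pKₐ(p-BrC₆H₄SO₃H) ≈ -2.8
PhCH(CH₃)–OPO(OH)₂ loses H₂PO₄⁻: pKₐ(H₃PO₄) ≈ 2.1
PhCH(CH₃)–OAc loses AcO⁻: pKₐ(CH₃COOH) ≈ 4.8
PhCH(CH₃)–OH loses OH⁻: pKₐ(H₂O) ≈ 15.7

PhCH(CH₃)–N₂⁺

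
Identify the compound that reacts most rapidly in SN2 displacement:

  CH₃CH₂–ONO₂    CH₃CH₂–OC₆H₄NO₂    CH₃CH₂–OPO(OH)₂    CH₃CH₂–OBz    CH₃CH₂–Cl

CH₃CH₂–Cl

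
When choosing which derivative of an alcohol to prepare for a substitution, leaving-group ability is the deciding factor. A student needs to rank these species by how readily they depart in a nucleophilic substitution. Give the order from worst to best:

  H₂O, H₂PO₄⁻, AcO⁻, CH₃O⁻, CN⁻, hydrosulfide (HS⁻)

CH₃O⁻ < CN⁻ < hydrosulfide (HS⁻) < AcO⁻ < H₂PO₄⁻ < H₂O

H₂O: pKₐ(H₃O⁺) ≈ -1.7 — neutral; leaves from a protonated alcohol (R–OH₂⁺)
H₂PO₄⁻: pKₐ(H₃PO₄) ≈ 2.1 — moderate base; biological leaving group after further activation
AcO⁻: pKₐ(CH₃COOH) ≈ 4.8 — resonance-stabilised but still a weak base
hydrosulfide (HS⁻): pKₐ(H₂S) ≈ 7
CN⁻: pKₐ(HCN) ≈ 9.2
CH₃O⁻: pKₐ(CH₃OH) ≈ 15.5
The question asks for worst first, so the sequence is read in increasing leaving-group ability.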